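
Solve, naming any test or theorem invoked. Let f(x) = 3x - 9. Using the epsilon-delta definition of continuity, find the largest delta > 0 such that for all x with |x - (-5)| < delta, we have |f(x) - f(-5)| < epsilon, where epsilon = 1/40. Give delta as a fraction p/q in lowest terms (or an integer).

We compute f(-5) = 3*(-5) - 9 = -24.
|f(x) - f(-5)| = |3x - 9 - (-24)| = |3(x - (-5))| = 3|x - (-5)|.
We need 3|x - (-5)| < 1/40, i.e. |x - (-5)| < 1/40 / 3 = 1/120.
So any delta <= 1/120 works. Conversely, if delta > 1/120, then x = -5 + 1/120 satisfies |x - (-5)| = 1/120 < delta but |f(x) - f(-5)| = 3 * 1/120 = 1/40, which is not < 1/40; so no larger delta works.
Hence the largest such delta is 1/120.

1/120


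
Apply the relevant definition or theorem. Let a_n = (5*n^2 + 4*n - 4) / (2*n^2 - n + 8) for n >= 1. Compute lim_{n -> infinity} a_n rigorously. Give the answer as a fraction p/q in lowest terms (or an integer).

Divide numerator and denominator by n^2, the highest power:
numerator / n^2 = 5 + 4/n - 4/n^2
denominator / n^2 = 2 - 1/n + 8/n^2
As n -> infinity, all terms of the form c/n^k (k >= 1) tend to 0.
So numerator / n^2 -> 5 and denominator / n^2 -> 2.
Therefore lim a_n = 5/2.

5/2


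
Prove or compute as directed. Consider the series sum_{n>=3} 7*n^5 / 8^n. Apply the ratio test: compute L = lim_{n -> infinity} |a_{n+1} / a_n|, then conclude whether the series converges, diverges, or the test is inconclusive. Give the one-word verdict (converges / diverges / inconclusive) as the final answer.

Let a_n denote the general term. Form the ratio a_{n+1}/a_n and simplify:
a_{n+1}/a_n = (n + 1)^5/(8*n^5)
Take the limit as n -> infinity: L = 1/8.
Since L = 1/8 < 1, the ratio test implies the series converges.

converges


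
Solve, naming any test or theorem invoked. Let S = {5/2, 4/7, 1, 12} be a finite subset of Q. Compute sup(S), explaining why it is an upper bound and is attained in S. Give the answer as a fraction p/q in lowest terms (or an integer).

S is finite, so sup(S) = max(S).
Sorted decreasing:
12, 5/2, 1, 4/7
The extremum is 12.
For every x in S, x <= 12. And 12 is in S, so it is attained.
Therefore sup(S) = 12.

12


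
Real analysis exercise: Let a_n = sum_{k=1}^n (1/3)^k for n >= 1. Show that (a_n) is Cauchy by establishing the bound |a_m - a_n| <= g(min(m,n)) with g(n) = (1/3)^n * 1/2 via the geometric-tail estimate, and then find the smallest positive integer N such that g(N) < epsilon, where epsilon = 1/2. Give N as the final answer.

For m > n >= 1: |a_m - a_n| = sum_{k=n+1}^m (1/3)^k < sum_{k=n+1}^infinity (1/3)^k = (1/3)^(n+1) / (1 - 1/3) = (1/3)^n * (1/3) * (3/2) = (1/3)^n * 1/2.
So g(n) = (1/3)^n / 2. Since g(n) -> 0, (a_n) is Cauchy.
Now solve g(N) < 1/2: (1/3)^N / 2 < 1/2 <=> 3^N > 1 / (2 * 1/2) = 1.
Check powers of 3: 3^0 = 1 <= 1, 3^1 = 3 > 1.
So the smallest such N is 1. Check: g(1) = 1/(2 * 3) = 1/6 < 1/2.

1


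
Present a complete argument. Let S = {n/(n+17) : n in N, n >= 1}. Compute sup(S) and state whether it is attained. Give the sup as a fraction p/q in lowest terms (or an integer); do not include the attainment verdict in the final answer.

Analysis:
- Values: 1/18, 2/19, 3/20, 4/21, ... strictly increasing.
- Minimum is 1/18 (n=1); inf = 1/18 (attained).
- n/(n+17) = 1 - 17/(n+17) -> 1 from below as n -> infinity, and never equals 1.
- So sup = 1 (not attained).
Conclusion: sup(S) = 1, not attained in S.

1


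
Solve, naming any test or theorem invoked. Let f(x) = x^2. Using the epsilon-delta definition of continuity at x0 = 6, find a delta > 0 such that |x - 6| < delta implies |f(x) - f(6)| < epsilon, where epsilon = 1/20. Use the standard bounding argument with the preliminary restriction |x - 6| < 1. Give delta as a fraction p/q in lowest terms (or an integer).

Factor: |x^2 - (6)^2| = |x - 6| * |x + 6|.
Impose |x - 6| < 1 first. Then |x + 6| = |(x - 6) + 2*(6)| <= |x - 6| + 2*|6| < 1 + 12 = 13.
So |x^2 - (6)^2| < delta * 13.
We need delta * 13 <= 1/20, i.e. delta <= 1/20/13 = 1/260.
Since 1/260 < 1, this is tighter than 1; take delta = 1/260.
So delta = 1/260 works.

1/260


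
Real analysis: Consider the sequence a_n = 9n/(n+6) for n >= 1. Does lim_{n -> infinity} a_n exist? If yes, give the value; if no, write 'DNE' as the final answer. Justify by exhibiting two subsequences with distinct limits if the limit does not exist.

Examine the behaviour of a_n along subsequences.
Even-n subsequence a_{2k} = 9(2k)/(2k+6) -> 9. Odd-n subsequence a_{2k+1} = 9(2k+1)/(2k+7) -> 9. Both tend to 9, which suggests the limit is 9; verify directly.
|a_n - 9| = |9n - 9(n+6)| / (n+6) = 54/(n+6) < 54/n for every n >= 1.
Given epsilon > 0, choose a positive integer N > 54/epsilon. Then for all n >= N, |a_n - 9| < 54/n <= 54/N < epsilon.
So by the definition of the limit, lim a_n exists and equals 9.

9


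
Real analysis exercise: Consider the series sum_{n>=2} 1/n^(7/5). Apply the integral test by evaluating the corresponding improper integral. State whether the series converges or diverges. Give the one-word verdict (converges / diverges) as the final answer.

Let f(x) = x^(-7/5). Then f is positive, continuous, and decreasing on [2, infinity), so the integral test applies.
Compute the improper integral int_{2}^infinity f(x) dx:
  antiderivative F(x) = -5/(2*x^(2/5)).
  As x -> infinity, F(x) -> 0 (since p = 7/5 > 1).
  So int = F(infinity) - F(2) = 0 - (-5*2^(3/5)/4) = 5*2^(3/5)/4.
  Finite, so by the integral test, the series converges.

converges


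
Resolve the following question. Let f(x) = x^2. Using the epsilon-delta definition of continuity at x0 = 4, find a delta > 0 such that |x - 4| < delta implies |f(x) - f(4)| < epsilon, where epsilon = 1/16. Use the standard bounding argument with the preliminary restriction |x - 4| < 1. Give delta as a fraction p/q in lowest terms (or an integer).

Factor: |x^2 - (4)^2| = |x - 4| * |x + 4|.
Impose |x - 4| < 1 first. Then |x + 4| = |(x - 4) + 2*(4)| <= |x - 4| + 2*|4| < 1 + 8 = 9.
So |x^2 - (4)^2| < delta * 9.
We need delta * 9 <= 1/16, i.e. delta <= 1/16/9 = 1/144.
Since 1/144 < 1, this is tighter than 1; take delta = 1/144.
So delta = 1/144 works.

1/144


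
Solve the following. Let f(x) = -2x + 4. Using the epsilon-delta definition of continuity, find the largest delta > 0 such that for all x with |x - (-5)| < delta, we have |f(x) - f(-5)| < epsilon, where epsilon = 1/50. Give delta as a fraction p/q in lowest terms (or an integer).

We compute f(-5) = -2*(-5) + 4 = 14.
|f(x) - f(-5)| = |-2x + 4 - (14)| = |-2(x - (-5))| = 2|x - (-5)|.
We need 2|x - (-5)| < 1/50, i.e. |x - (-5)| < 1/50 / 2 = 1/100.
So any delta <= 1/100 works. Conversely, if delta > 1/100, then x = -5 + 1/100 satisfies |x - (-5)| = 1/100 < delta but |f(x) - f(-5)| = 2 * 1/100 = 1/50, which is not < 1/50; so no larger delta works.
Hence the largest such delta is 1/100.

1/100


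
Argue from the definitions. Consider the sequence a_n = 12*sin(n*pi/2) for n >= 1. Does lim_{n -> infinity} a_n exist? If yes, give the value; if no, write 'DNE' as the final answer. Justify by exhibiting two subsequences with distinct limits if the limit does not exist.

Examine the behaviour of a_n along subsequences.
a_{4k+1} = 12*sin(pi/2 + 2k*pi) = 12 -> 12. a_{4k+3} = 12*sin(3pi/2 + 2k*pi) = -12 -> -12.
Since these two subsequential limits are 12 and -12, distinct, the full sequence cannot converge (a convergent sequence has all subsequences tending to the same limit). So lim a_n does not exist.

DNE


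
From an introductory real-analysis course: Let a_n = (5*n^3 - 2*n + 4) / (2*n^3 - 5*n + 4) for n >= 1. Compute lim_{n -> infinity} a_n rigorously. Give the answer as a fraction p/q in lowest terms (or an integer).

Divide numerator and denominator by n^3, the highest power:
numerator / n^3 = 5 - 2/n^2 + 4/n^3
denominator / n^3 = 2 - 5/n^2 + 4/n^3
As n -> infinity, all terms of the form c/n^k (k >= 1) tend to 0.
So numerator / n^3 -> 5 and denominator / n^3 -> 2.
Therefore lim a_n = 5/2.

5/2


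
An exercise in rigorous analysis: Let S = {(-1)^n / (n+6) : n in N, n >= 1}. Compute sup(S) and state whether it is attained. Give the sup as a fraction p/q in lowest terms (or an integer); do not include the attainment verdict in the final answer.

Analysis:
- Values: -1/7, 1/8, -1/9, 1/10, -1/11, ...
- Positive terms (even n): 1/(2+6), 1/(4+6), ... decreasing -> max = 1/8 (n=2).
- Negative terms (odd n): -1/(1+6), -1/(3+6), ... increasing -> min = -1/7 (n=1).
- So sup = 1/8 (attained at n=2); inf = -1/7 (attained at n=1).
Conclusion: sup(S) = 1/8, attained in S.

1/8


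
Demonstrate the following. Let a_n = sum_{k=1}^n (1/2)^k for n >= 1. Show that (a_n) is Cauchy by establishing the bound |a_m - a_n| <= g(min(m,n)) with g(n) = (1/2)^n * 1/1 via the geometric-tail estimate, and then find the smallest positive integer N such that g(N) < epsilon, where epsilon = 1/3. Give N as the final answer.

For m > n >= 1: |a_m - a_n| = sum_{k=n+1}^m (1/2)^k < sum_{k=n+1}^infinity (1/2)^k = (1/2)^(n+1) / (1 - 1/2) = (1/2)^n * (1/2) * (2/1) = (1/2)^n * 1/1.
So g(n) = (1/2)^n / 1. Since g(n) -> 0, (a_n) is Cauchy.
Now solve g(N) < 1/3: (1/2)^N / 1 < 1/3 <=> 2^N > 1 / (1 * 1/3) = 3.
Check powers of 2: 2^1 = 2 <= 3, 2^2 = 4 > 3.
So the smallest such N is 2. Check: g(2) = 1/(1 * 4) = 1/4 < 1/3.

2


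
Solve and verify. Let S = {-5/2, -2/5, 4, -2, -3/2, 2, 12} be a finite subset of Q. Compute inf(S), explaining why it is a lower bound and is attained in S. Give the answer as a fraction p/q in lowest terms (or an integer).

S is finite, so inf(S) = min(S).
Sorted increasing:
-5/2, -2, -3/2, -2/5, 2, 4, 12
The extremum is -5/2.
For every x in S, x >= -5/2. And -5/2 is in S, so it is attained.
Therefore inf(S) = -5/2.

-5/2


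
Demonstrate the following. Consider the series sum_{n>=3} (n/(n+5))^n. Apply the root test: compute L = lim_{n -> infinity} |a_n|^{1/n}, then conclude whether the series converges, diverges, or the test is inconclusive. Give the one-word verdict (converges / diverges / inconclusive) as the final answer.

Let a_n denote the general term. Form |a_n|^(1/n) and simplify:
|a_n|^(1/n) = n/(n + 5)
Take the limit as n -> infinity: L = 1.
Since L = 1, the root test is inconclusive. (In fact a_n = (n/(n+5))^n -> e^(-5) != 0, so the nth-term test shows divergence; but the root test itself gives no conclusion.)

inconclusive


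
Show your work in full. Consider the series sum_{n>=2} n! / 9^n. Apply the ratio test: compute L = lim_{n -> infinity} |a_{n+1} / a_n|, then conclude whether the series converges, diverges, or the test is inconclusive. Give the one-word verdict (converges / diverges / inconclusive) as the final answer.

Let a_n denote the general term. Form the ratio a_{n+1}/a_n and simplify:
a_{n+1}/a_n = n/9 + 1/9
Take the limit as n -> infinity: L = infinity.
Since L = infinity > 1 (or L = infinity), the ratio test implies the series diverges.

diverges


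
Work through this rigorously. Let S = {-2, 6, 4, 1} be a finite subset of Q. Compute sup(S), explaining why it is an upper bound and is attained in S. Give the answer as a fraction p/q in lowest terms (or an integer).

S is finite, so sup(S) = max(S).
Sorted decreasing:
6, 4, 1, -2
The extremum is 6.
For every x in S, x <= 6. And 6 is in S, so it is attained.
Therefore sup(S) = 6.

6


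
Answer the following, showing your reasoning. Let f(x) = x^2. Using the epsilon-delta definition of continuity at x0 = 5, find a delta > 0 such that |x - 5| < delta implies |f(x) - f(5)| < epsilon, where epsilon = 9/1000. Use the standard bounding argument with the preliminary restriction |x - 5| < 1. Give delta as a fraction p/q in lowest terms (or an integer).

Factor: |x^2 - (5)^2| = |x - 5| * |x + 5|.
Impose |x - 5| < 1 first. Then |x + 5| = |(x - 5) + 2*(5)| <= |x - 5| + 2*|5| < 1 + 10 = 11.
So |x^2 - (5)^2| < delta * 11.
We need delta * 11 <= 9/1000, i.e. delta <= 9/1000/11 = 9/11000.
Since 9/11000 < 1, this is tighter than 1; take delta = 9/11000.
So delta = 9/11000 works.

9/11000


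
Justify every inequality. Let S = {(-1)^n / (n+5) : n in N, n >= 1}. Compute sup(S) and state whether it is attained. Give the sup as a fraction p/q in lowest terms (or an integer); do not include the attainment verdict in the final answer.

Analysis:
- Values: -1/6, 1/7, -1/8, 1/9, -1/10, ...
- Positive terms (even n): 1/(2+5), 1/(4+5), ... decreasing -> max = 1/7 (n=2).
- Negative terms (odd n): -1/(1+5), -1/(3+5), ... increasing -> min = -1/6 (n=1).
- So sup = 1/7 (attained at n=2); inf = -1/6 (attained at n=1).
Conclusion: sup(S) = 1/7, attained in S.

1/7


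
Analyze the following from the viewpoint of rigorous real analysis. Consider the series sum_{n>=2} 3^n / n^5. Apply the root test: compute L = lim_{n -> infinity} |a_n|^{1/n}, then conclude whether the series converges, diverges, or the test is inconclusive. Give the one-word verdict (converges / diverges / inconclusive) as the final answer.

Let a_n denote the general term. Form |a_n|^(1/n) and simplify:
|a_n|^(1/n) = 3/n^(5/n)
Take the limit as n -> infinity: L = 3.
Since L = 3 > 1, the root test implies divergence.

diverges


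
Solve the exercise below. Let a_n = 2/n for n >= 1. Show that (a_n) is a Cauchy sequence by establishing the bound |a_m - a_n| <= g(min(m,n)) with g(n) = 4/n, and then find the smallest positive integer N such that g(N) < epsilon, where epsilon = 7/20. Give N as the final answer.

For any m, n >= 1, by the triangle inequality:
|a_m - a_n| = |2/m - 2/n| <= 2*1/m + 2*1/n <= 4/min(m,n).
So g(n) = 4/n bounds the Cauchy difference. Since g(n) -> 0, (a_n) is Cauchy.
Now solve g(N) < 7/20: 4/N < 7/20 <=> N > 4 / (7/20) = 80/7.
The smallest integer strictly greater than 80/7 is N = 12.
Check: g(12) = 4/12 = 1/3 < 7/20; g(11) = 4/11 >= 7/20. So N = 12.

12


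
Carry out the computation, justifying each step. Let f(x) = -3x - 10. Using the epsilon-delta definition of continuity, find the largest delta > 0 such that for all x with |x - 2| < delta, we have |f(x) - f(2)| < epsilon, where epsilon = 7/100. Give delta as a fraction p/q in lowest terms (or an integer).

We compute f(2) = -3*(2) - 10 = -16.
|f(x) - f(2)| = |-3x - 10 - (-16)| = |-3(x - 2)| = 3|x - 2|.
We need 3|x - 2| < 7/100, i.e. |x - 2| < 7/100 / 3 = 7/300.
So any delta <= 7/300 works. Conversely, if delta > 7/300, then x = 2 + 7/300 satisfies |x - 2| = 7/300 < delta but |f(x) - f(2)| = 3 * 7/300 = 7/100, which is not < 7/100; so no larger delta works.
Hence the largest such delta is 7/300.

7/300


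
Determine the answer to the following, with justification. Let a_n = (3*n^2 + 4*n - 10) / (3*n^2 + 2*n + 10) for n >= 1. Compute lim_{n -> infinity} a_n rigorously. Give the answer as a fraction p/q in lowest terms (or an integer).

Divide numerator and denominator by n^2, the highest power:
numerator / n^2 = 3 + 4/n - 10/n^2
denominator / n^2 = 3 + 2/n + 10/n^2
As n -> infinity, all terms of the form c/n^k (k >= 1) tend to 0.
So numerator / n^2 -> 3 and denominator / n^2 -> 3.
Therefore lim a_n = 1.

1


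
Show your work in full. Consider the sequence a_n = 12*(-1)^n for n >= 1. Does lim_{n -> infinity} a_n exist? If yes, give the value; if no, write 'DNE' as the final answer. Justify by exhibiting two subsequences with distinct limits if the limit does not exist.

Examine the behaviour of a_n along subsequences.
Even-n subsequence a_{2k} = 12 -> 12. Odd-n subsequence a_{2k+1} = -12 -> -12.
Since these two subsequential limits are 12 and -12, distinct, the full sequence cannot converge (a convergent sequence has all subsequences tending to the same limit). So lim a_n does not exist.

DNE


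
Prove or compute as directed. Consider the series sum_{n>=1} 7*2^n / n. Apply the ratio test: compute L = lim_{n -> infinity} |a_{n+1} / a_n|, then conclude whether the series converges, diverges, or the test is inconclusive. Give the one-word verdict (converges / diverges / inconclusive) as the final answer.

Let a_n denote the general term. Form the ratio a_{n+1}/a_n and simplify:
a_{n+1}/a_n = 2*n/(n + 1)
Take the limit as n -> infinity: L = 2.
Since L = 2 > 1 (or L = infinity), the ratio test implies the series diverges.

diverges


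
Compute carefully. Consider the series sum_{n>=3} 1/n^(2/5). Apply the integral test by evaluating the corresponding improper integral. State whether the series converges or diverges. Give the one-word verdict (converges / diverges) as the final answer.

Let f(x) = x^(-2/5). Then f is positive, continuous, and decreasing on [3, infinity), so the integral test applies.
Compute the improper integral int_{3}^infinity f(x) dx:
  antiderivative F(x) = 5*x^(3/5)/3.
  As x -> infinity, F(x) -> infinity (since p = 2/5 < 1).
  So the integral diverges. By the integral test, the series diverges.

diverges


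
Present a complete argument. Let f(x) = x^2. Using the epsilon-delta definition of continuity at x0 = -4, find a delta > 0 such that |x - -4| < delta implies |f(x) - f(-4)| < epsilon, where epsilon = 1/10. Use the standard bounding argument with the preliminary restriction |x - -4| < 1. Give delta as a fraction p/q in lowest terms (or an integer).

Factor: |x^2 - (-4)^2| = |x - -4| * |x + -4|.
Impose |x - -4| < 1 first. Then |x + -4| = |(x - -4) + 2*(-4)| <= |x - -4| + 2*|-4| < 1 + 8 = 9.
So |x^2 - (-4)^2| < delta * 9.
We need delta * 9 <= 1/10, i.e. delta <= 1/10/9 = 1/90.
Since 1/90 < 1, this is tighter than 1; take delta = 1/90.
So delta = 1/90 works.

1/90


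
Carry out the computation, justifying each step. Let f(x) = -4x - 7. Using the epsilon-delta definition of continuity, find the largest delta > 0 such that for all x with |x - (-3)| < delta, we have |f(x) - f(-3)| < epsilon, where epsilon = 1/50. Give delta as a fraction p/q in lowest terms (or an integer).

We compute f(-3) = -4*(-3) - 7 = 5.
|f(x) - f(-3)| = |-4x - 7 - (5)| = |-4(x - (-3))| = 4|x - (-3)|.
We need 4|x - (-3)| < 1/50, i.e. |x - (-3)| < 1/50 / 4 = 1/200.
So any delta <= 1/200 works. Conversely, if delta > 1/200, then x = -3 + 1/200 satisfies |x - (-3)| = 1/200 < delta but |f(x) - f(-3)| = 4 * 1/200 = 1/50, which is not < 1/50; so no larger delta works.
Hence the largest such delta is 1/200.

1/200


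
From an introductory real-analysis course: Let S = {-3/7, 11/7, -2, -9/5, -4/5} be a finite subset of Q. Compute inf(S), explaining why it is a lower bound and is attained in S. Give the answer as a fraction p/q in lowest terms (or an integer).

S is finite, so inf(S) = min(S).
Sorted increasing:
-2, -9/5, -4/5, -3/7, 11/7
The extremum is -2.
For every x in S, x >= -2. And -2 is in S, so it is attained.
Therefore inf(S) = -2.

-2


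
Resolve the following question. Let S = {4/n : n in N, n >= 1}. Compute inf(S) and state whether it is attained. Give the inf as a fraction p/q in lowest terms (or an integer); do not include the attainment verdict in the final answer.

Analysis:
- Values: 4, 2, 4/3, 1, ... strictly decreasing.
- The maximum is 4 (n=1); sup = 4 (attained).
- The set is bounded below by 0; 4/n -> 0 so 0 is the greatest lower bound.
- 0 is not in the set, so inf = 0 is not attained.
Conclusion: inf(S) = 0, not attained in S.

0


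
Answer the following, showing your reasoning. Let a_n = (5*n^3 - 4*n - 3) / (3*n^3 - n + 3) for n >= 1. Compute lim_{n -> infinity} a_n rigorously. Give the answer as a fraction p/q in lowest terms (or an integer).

Divide numerator and denominator by n^3, the highest power:
numerator / n^3 = 5 - 4/n^2 - 3/n^3
denominator / n^3 = 3 - 1/n^2 + 3/n^3
As n -> infinity, all terms of the form c/n^k (k >= 1) tend to 0.
So numerator / n^3 -> 5 and denominator / n^3 -> 3.
Therefore lim a_n = 5/3.

5/3


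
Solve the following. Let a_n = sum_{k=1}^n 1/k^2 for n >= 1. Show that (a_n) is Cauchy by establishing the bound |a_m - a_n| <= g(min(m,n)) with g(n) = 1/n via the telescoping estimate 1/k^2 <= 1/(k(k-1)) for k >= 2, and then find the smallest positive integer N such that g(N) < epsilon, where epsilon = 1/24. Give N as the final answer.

For m > n >= 1: |a_m - a_n| = sum_{k=n+1}^m 1/k^2.
Use 1/k^2 <= 1/(k(k-1)) = 1/(k-1) - 1/k for k >= 2:
sum_{k=n+1}^m 1/k^2 <= sum_{k=n+1}^m (1/(k-1) - 1/k) = 1/n - 1/m <= 1/n.
By symmetry the same bound holds with n,m swapped, so |a_m - a_n| <= 1/min(m,n) = g(min(m,n)). Since g(n) -> 0, (a_n) is Cauchy.
Now solve g(N) < 1/24: 1/N < 1/24 <=> N > 1/(1/24) = 24.
The smallest integer strictly greater than 24 is N = 25.
Check: g(25) = 1/25 < 1/24; g(24) = 1/24 >= 1/24. So N = 25.

25


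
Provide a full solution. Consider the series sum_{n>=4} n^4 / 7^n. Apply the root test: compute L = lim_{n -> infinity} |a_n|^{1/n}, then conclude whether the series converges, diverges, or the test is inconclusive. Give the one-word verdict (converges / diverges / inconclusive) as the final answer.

Let a_n denote the general term. Form |a_n|^(1/n) and simplify:
|a_n|^(1/n) = n^(4/n)/7
Take the limit as n -> infinity: L = 1/7.
Since L = 1/7 < 1, the root test implies convergence.

converges


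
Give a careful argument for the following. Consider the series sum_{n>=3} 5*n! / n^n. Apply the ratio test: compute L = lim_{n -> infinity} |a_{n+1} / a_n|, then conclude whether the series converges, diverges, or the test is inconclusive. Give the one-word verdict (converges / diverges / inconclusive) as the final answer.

Let a_n denote the general term. Form the ratio a_{n+1}/a_n and simplify:
a_{n+1}/a_n = (n/(n + 1))^n
Take the limit as n -> infinity: L = exp(-1).
Since L = exp(-1) < 1, the ratio test implies the series converges.

converges


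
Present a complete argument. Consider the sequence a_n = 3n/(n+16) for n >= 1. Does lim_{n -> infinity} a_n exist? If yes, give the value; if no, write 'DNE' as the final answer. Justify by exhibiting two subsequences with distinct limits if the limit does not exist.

Examine the behaviour of a_n along subsequences.
Even-n subsequence a_{2k} = 3(2k)/(2k+16) -> 3. Odd-n subsequence a_{2k+1} = 3(2k+1)/(2k+17) -> 3. Both tend to 3, which suggests the limit is 3; verify directly.
|a_n - 3| = |3n - 3(n+16)| / (n+16) = 48/(n+16) < 48/n for every n >= 1.
Given epsilon > 0, choose a positive integer N > 48/epsilon. Then for all n >= N, |a_n - 3| < 48/n <= 48/N < epsilon.
So by the definition of the limit, lim a_n exists and equals 3.

3


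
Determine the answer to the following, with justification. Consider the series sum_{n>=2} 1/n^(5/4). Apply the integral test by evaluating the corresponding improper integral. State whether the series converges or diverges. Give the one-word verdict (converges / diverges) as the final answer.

Let f(x) = x^(-5/4). Then f is positive, continuous, and decreasing on [2, infinity), so the integral test applies.
Compute the improper integral int_{2}^infinity f(x) dx:
  antiderivative F(x) = -4/x^(1/4).
  As x -> infinity, F(x) -> 0 (since p = 5/4 > 1).
  So int = F(infinity) - F(2) = 0 - (-2*2^(3/4)) = 2*2^(3/4).
  Finite, so by the integral test, the series converges.

converges


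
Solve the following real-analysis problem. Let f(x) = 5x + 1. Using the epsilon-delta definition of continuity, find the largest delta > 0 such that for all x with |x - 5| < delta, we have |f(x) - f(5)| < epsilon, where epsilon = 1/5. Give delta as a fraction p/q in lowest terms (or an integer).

We compute f(5) = 5*(5) + 1 = 26.
|f(x) - f(5)| = |5x + 1 - (26)| = |5(x - 5)| = 5|x - 5|.
We need 5|x - 5| < 1/5, i.e. |x - 5| < 1/5 / 5 = 1/25.
So any delta <= 1/25 works. Conversely, if delta > 1/25, then x = 5 + 1/25 satisfies |x - 5| = 1/25 < delta but |f(x) - f(5)| = 5 * 1/25 = 1/5, which is not < 1/5; so no larger delta works.
Hence the largest such delta is 1/25.

1/25


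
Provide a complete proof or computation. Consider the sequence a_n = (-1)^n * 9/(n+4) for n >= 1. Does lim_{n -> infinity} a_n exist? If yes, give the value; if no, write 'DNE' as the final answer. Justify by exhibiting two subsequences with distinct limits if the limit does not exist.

Examine the behaviour of a_n along subsequences.
Even-n subsequence a_{2k} = 9/(2k+4) -> 0. Odd-n subsequence a_{2k+1} = -9/(2k+5) -> 0. Both tend to 0, which suggests the limit is 0; verify directly.
|a_n - 0| = 9/(n+4) < 9/n for every n >= 1.
Given epsilon > 0, choose a positive integer N > 9/epsilon. Then for all n >= N, |a_n| < 9/n <= 9/N < epsilon.
So by the definition of the limit, lim a_n exists and equals 0.

0


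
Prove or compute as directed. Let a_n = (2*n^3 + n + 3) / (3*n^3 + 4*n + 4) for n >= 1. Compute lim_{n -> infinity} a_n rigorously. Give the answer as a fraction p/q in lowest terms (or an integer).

Divide numerator and denominator by n^3, the highest power:
numerator / n^3 = 2 + n^(-2) + 3/n^3
denominator / n^3 = 3 + 4/n^2 + 4/n^3
As n -> infinity, all terms of the form c/n^k (k >= 1) tend to 0.
So numerator / n^3 -> 2 and denominator / n^3 -> 3.
Therefore lim a_n = 2/3.

2/3


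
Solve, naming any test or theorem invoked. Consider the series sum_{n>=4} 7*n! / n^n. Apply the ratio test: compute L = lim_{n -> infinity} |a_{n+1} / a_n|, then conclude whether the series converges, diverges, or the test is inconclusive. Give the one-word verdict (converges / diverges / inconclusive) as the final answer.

Let a_n denote the general term. Form the ratio a_{n+1}/a_n and simplify:
a_{n+1}/a_n = (n/(n + 1))^n
Take the limit as n -> infinity: L = exp(-1).
Since L = exp(-1) < 1, the ratio test implies the series converges.

converges


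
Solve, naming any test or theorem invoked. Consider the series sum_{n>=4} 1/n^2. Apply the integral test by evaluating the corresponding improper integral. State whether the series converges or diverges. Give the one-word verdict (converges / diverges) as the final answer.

Let f(x) = x^(-2). Then f is positive, continuous, and decreasing on [4, infinity), so the integral test applies.
Compute the improper integral int_{4}^infinity f(x) dx:
  antiderivative F(x) = -1/x.
  As x -> infinity, F(x) -> 0 (since p = 2 > 1).
  So int = F(infinity) - F(4) = 0 - (-1/4) = 1/4.
  Finite, so by the integral test, the series converges.

converges


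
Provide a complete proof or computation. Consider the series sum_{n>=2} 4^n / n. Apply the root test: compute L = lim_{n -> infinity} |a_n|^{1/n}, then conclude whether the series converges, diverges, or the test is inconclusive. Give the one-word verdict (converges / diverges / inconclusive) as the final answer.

Let a_n denote the general term. Form |a_n|^(1/n) and simplify:
|a_n|^(1/n) = 4/n^(1/n)
Take the limit as n -> infinity: L = 4.
Since L = 4 > 1, the root test implies divergence.

diverges


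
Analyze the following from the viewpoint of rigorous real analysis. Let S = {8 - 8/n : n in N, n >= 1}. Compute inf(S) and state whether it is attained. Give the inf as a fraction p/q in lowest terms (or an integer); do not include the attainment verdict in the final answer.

Analysis:
- Values: 0, 4, 16/3, 6, ... strictly increasing.
- Minimum is 0 (n=1); inf = 0 (attained).
- 8 - 8/n -> 8 from below; sup = 8, not attained.
Conclusion: inf(S) = 0, attained in S.

0


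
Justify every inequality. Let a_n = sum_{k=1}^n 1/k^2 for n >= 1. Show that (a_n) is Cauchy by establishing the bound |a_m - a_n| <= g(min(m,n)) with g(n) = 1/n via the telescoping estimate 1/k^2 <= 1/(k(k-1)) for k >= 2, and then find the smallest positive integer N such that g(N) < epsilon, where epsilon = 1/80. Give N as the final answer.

For m > n >= 1: |a_m - a_n| = sum_{k=n+1}^m 1/k^2.
Use 1/k^2 <= 1/(k(k-1)) = 1/(k-1) - 1/k for k >= 2:
sum_{k=n+1}^m 1/k^2 <= sum_{k=n+1}^m (1/(k-1) - 1/k) = 1/n - 1/m <= 1/n.
By symmetry the same bound holds with n,m swapped, so |a_m - a_n| <= 1/min(m,n) = g(min(m,n)). Since g(n) -> 0, (a_n) is Cauchy.
Now solve g(N) < 1/80: 1/N < 1/80 <=> N > 1/(1/80) = 80.
The smallest integer strictly greater than 80 is N = 81.
Check: g(81) = 1/81 < 1/80; g(80) = 1/80 >= 1/80. So N = 81.

81


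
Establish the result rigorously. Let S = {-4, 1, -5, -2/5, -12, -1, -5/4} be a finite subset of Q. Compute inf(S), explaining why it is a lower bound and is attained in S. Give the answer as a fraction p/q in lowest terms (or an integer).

S is finite, so inf(S) = min(S).
Sorted increasing:
-12, -5, -4, -5/4, -1, -2/5, 1
The extremum is -12.
For every x in S, x >= -12. And -12 is in S, so it is attained.
Therefore inf(S) = -12.

-12


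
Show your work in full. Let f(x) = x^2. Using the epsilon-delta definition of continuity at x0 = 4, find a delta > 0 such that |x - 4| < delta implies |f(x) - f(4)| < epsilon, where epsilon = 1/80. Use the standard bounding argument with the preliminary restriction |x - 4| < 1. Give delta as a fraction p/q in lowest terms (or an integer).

Factor: |x^2 - (4)^2| = |x - 4| * |x + 4|.
Impose |x - 4| < 1 first. Then |x + 4| = |(x - 4) + 2*(4)| <= |x - 4| + 2*|4| < 1 + 8 = 9.
So |x^2 - (4)^2| < delta * 9.
We need delta * 9 <= 1/80, i.e. delta <= 1/80/9 = 1/720.
Since 1/720 < 1, this is tighter than 1; take delta = 1/720.
So delta = 1/720 works.

1/720


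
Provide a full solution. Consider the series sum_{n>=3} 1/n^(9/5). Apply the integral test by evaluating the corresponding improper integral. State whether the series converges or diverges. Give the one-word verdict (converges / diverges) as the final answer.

Let f(x) = x^(-9/5). Then f is positive, continuous, and decreasing on [3, infinity), so the integral test applies.
Compute the improper integral int_{3}^infinity f(x) dx:
  antiderivative F(x) = -5/(4*x^(4/5)).
  As x -> infinity, F(x) -> 0 (since p = 9/5 > 1).
  So int = F(infinity) - F(3) = 0 - (-5*3^(1/5)/12) = 5*3^(1/5)/12.
  Finite, so by the integral test, the series converges.

converges


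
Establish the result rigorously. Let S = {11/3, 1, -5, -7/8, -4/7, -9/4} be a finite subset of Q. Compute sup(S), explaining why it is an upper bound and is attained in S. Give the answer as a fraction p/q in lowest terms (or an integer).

S is finite, so sup(S) = max(S).
Sorted decreasing:
11/3, 1, -4/7, -7/8, -9/4, -5
The extremum is 11/3.
For every x in S, x <= 11/3. And 11/3 is in S, so it is attained.
Therefore sup(S) = 11/3.

11/3


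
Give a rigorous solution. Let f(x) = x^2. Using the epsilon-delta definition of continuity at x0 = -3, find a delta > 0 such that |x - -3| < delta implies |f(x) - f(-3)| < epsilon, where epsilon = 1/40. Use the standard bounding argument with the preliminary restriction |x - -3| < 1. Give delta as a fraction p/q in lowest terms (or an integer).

Factor: |x^2 - (-3)^2| = |x - -3| * |x + -3|.
Impose |x - -3| < 1 first. Then |x + -3| = |(x - -3) + 2*(-3)| <= |x - -3| + 2*|-3| < 1 + 6 = 7.
So |x^2 - (-3)^2| < delta * 7.
We need delta * 7 <= 1/40, i.e. delta <= 1/40/7 = 1/280.
Since 1/280 < 1, this is tighter than 1; take delta = 1/280.
So delta = 1/280 works.

1/280


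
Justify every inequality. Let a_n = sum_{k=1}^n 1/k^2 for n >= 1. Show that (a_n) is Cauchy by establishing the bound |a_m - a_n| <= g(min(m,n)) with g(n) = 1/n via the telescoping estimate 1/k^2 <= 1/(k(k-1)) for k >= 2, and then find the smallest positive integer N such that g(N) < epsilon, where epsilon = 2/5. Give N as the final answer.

For m > n >= 1: |a_m - a_n| = sum_{k=n+1}^m 1/k^2.
Use 1/k^2 <= 1/(k(k-1)) = 1/(k-1) - 1/k for k >= 2:
sum_{k=n+1}^m 1/k^2 <= sum_{k=n+1}^m (1/(k-1) - 1/k) = 1/n - 1/m <= 1/n.
By symmetry the same bound holds with n,m swapped, so |a_m - a_n| <= 1/min(m,n) = g(min(m,n)). Since g(n) -> 0, (a_n) is Cauchy.
Now solve g(N) < 2/5: 1/N < 2/5 <=> N > 1/(2/5) = 5/2.
The smallest integer strictly greater than 5/2 is N = 3.
Check: g(3) = 1/3 < 2/5; g(2) = 1/2 >= 2/5. So N = 3.

3


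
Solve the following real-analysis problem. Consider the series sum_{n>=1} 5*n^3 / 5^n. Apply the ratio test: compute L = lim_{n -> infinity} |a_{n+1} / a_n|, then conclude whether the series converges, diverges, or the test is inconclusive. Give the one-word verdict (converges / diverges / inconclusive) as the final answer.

Let a_n denote the general term. Form the ratio a_{n+1}/a_n and simplify:
a_{n+1}/a_n = (n + 1)^3/(5*n^3)
Take the limit as n -> infinity: L = 1/5.
Since L = 1/5 < 1, the ratio test implies the series converges.

converges


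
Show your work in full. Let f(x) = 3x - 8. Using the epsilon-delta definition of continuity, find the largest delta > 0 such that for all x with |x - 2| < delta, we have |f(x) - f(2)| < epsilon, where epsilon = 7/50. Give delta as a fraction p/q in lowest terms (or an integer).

We compute f(2) = 3*(2) - 8 = -2.
|f(x) - f(2)| = |3x - 8 - (-2)| = |3(x - 2)| = 3|x - 2|.
We need 3|x - 2| < 7/50, i.e. |x - 2| < 7/50 / 3 = 7/150.
So any delta <= 7/150 works. Conversely, if delta > 7/150, then x = 2 + 7/150 satisfies |x - 2| = 7/150 < delta but |f(x) - f(2)| = 3 * 7/150 = 7/50, which is not < 7/50; so no larger delta works.
Hence the largest such delta is 7/150.

7/150


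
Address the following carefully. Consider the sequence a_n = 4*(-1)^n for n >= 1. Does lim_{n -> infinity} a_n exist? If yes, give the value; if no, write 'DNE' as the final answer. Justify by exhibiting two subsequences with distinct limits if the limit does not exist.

Examine the behaviour of a_n along subsequences.
Even-n subsequence a_{2k} = 4 -> 4. Odd-n subsequence a_{2k+1} = -4 -> -4.
Since these two subsequential limits are 4 and -4, distinct, the full sequence cannot converge (a convergent sequence has all subsequences tending to the same limit). So lim a_n does not exist.

DNE


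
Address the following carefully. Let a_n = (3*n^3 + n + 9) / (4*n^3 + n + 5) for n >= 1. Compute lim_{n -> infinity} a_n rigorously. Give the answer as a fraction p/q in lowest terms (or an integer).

Divide numerator and denominator by n^3, the highest power:
numerator / n^3 = 3 + n^(-2) + 9/n^3
denominator / n^3 = 4 + n^(-2) + 5/n^3
As n -> infinity, all terms of the form c/n^k (k >= 1) tend to 0.
So numerator / n^3 -> 3 and denominator / n^3 -> 4.
Therefore lim a_n = 3/4.

3/4


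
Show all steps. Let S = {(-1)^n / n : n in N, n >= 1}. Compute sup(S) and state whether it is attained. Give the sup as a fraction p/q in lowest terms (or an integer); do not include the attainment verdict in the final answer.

Analysis:
- Values: -1, 1/2, -1/3, 1/4, -1/5, ...
- Positive terms (even n): 1/(2+0), 1/(4+0), ... decreasing -> max = 1/2 (n=2).
- Negative terms (odd n): -1/(1+0), -1/(3+0), ... increasing -> min = -1 (n=1).
- So sup = 1/2 (attained at n=2); inf = -1 (attained at n=1).
Conclusion: sup(S) = 1/2, attained in S.

1/2


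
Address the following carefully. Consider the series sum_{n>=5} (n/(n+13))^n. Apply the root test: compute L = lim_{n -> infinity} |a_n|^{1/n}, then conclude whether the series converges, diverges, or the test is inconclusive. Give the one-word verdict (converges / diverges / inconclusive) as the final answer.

Let a_n denote the general term. Form |a_n|^(1/n) and simplify:
|a_n|^(1/n) = n/(n + 13)
Take the limit as n -> infinity: L = 1.
Since L = 1, the root test is inconclusive. (In fact a_n = (n/(n+13))^n -> e^(-13) != 0, so the nth-term test shows divergence; but the root test itself gives no conclusion.)

inconclusive


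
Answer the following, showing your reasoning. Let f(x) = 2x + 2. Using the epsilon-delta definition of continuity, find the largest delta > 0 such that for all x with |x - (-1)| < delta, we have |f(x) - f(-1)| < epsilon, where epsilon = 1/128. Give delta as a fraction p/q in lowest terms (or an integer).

We compute f(-1) = 2*(-1) + 2 = 0.
|f(x) - f(-1)| = |2x + 2 - (0)| = |2(x - (-1))| = 2|x - (-1)|.
We need 2|x - (-1)| < 1/128, i.e. |x - (-1)| < 1/128 / 2 = 1/256.
So any delta <= 1/256 works. Conversely, if delta > 1/256, then x = -1 + 1/256 satisfies |x - (-1)| = 1/256 < delta but |f(x) - f(-1)| = 2 * 1/256 = 1/128, which is not < 1/128; so no larger delta works.
Hence the largest such delta is 1/256.

1/256


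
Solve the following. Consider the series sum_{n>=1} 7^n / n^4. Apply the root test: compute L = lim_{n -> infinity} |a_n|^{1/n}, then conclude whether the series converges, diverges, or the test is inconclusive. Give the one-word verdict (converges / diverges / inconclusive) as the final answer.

Let a_n denote the general term. Form |a_n|^(1/n) and simplify:
|a_n|^(1/n) = 7/n^(4/n)
Take the limit as n -> infinity: L = 7.
Since L = 7 > 1, the root test implies divergence.

diverges


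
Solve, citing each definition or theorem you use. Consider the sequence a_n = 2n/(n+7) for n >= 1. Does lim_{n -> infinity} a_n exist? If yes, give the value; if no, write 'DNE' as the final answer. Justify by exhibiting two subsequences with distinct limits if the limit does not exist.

Examine the behaviour of a_n along subsequences.
Even-n subsequence a_{2k} = 2(2k)/(2k+7) -> 2. Odd-n subsequence a_{2k+1} = 2(2k+1)/(2k+8) -> 2. Both tend to 2, which suggests the limit is 2; verify directly.
|a_n - 2| = |2n - 2(n+7)| / (n+7) = 14/(n+7) < 14/n for every n >= 1.
Given epsilon > 0, choose a positive integer N > 14/epsilon. Then for all n >= N, |a_n - 2| < 14/n <= 14/N < epsilon.
So by the definition of the limit, lim a_n exists and equals 2.

2


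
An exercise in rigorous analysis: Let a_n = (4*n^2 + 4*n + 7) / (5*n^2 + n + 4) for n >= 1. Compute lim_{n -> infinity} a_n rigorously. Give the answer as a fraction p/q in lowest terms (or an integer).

Divide numerator and denominator by n^2, the highest power:
numerator / n^2 = 4 + 4/n + 7/n^2
denominator / n^2 = 5 + 1/n + 4/n^2
As n -> infinity, all terms of the form c/n^k (k >= 1) tend to 0.
So numerator / n^2 -> 4 and denominator / n^2 -> 5.
Therefore lim a_n = 4/5.

4/5


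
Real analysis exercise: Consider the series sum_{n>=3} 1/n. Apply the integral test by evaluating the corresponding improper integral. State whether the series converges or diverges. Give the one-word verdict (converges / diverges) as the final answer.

Let f(x) = 1/x. Then f is positive, continuous, and decreasing on [3, infinity), so the integral test applies.
Compute the improper integral int_{3}^infinity f(x) dx:
  antiderivative F(x) = log(x).
  As x -> infinity, log(x) -> infinity.
  So int = infinity - log(3) = infinity. By the integral test, the series diverges.

diverges


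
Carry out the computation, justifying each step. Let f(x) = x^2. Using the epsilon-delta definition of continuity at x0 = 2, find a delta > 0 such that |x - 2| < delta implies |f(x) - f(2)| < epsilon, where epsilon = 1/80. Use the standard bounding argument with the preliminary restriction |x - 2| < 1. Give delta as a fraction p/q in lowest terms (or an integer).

Factor: |x^2 - (2)^2| = |x - 2| * |x + 2|.
Impose |x - 2| < 1 first. Then |x + 2| = |(x - 2) + 2*(2)| <= |x - 2| + 2*|2| < 1 + 4 = 5.
So |x^2 - (2)^2| < delta * 5.
We need delta * 5 <= 1/80, i.e. delta <= 1/80/5 = 1/400.
Since 1/400 < 1, this is tighter than 1; take delta = 1/400.
So delta = 1/400 works.

1/400


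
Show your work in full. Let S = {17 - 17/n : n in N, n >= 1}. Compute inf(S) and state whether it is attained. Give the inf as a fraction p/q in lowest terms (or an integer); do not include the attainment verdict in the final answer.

Analysis:
- Values: 0, 17/2, 34/3, 51/4, ... strictly increasing.
- Minimum is 0 (n=1); inf = 0 (attained).
- 17 - 17/n -> 17 from below; sup = 17, not attained.
Conclusion: inf(S) = 0, attained in S.

0


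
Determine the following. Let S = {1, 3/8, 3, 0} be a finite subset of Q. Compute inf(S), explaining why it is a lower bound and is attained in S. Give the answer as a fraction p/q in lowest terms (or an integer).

S is finite, so inf(S) = min(S).
Sorted increasing:
0, 3/8, 1, 3
The extremum is 0.
For every x in S, x >= 0. And 0 is in S, so it is attained.
Therefore inf(S) = 0.

0


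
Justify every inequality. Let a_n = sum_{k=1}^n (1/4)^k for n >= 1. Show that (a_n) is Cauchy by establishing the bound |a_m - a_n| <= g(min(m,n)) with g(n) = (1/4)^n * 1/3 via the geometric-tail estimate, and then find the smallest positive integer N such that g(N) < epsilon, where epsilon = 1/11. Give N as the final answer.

For m > n >= 1: |a_m - a_n| = sum_{k=n+1}^m (1/4)^k < sum_{k=n+1}^infinity (1/4)^k = (1/4)^(n+1) / (1 - 1/4) = (1/4)^n * (1/4) * (4/3) = (1/4)^n * 1/3.
So g(n) = (1/4)^n / 3. Since g(n) -> 0, (a_n) is Cauchy.
Now solve g(N) < 1/11: (1/4)^N / 3 < 1/11 <=> 4^N > 1 / (3 * 1/11) = 11/3.
Check powers of 4: 4^0 = 1 <= 11/3, 4^1 = 4 > 11/3.
So the smallest such N is 1. Check: g(1) = 1/(3 * 4) = 1/12 < 1/11.

1
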